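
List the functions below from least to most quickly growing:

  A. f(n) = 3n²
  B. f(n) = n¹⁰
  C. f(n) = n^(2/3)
C < A < B

Comparing growth rates:
C = n^(2/3) is O(n^(2/3))
A = 3n² is O(n²)
B = n¹⁰ is O(n¹⁰)

Therefore, the order from slowest to fastest is: C < A < B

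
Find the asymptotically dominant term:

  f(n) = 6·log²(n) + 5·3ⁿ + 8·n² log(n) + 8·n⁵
5·3ⁿ

Looking at each term:
  - 6·log²(n) is O(log² n)
  - 5·3ⁿ is O(3ⁿ)
  - 8·n² log(n) is O(n² log n)
  - 8·n⁵ is O(n⁵)

The term 5·3ⁿ (O(3ⁿ)) grows fastest and dominates all others.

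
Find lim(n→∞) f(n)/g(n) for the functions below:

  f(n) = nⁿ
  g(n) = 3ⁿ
∞

Since nⁿ (O(nⁿ)) grows faster than 3ⁿ (O(3ⁿ)),
the ratio f(n)/g(n) → ∞ as n → ∞.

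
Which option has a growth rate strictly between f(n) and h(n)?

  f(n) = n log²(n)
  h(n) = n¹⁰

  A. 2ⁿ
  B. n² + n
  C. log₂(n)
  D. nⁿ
B

We need g(n) with n log²(n) = o(g(n)) and g(n) = o(n¹⁰), i.e. O(n log² n) ≺ g ≺ O(n¹⁰).
Check each option:
  A. 2ⁿ — O(2ⁿ) does not grow strictly slower than h(n)
  B. n² + n — O(n²) is strictly between O(n log² n) and O(n¹⁰) ✓
  C. log₂(n) — O(log n) does not grow strictly faster than f(n)
  D. nⁿ — O(nⁿ) does not grow strictly slower than h(n)

Only option B (n² + n) lies strictly between.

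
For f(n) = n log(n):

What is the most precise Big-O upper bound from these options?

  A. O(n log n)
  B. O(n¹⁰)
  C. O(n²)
A

f(n) = n log(n) is O(n log n).
All listed options are valid Big-O bounds (upper bounds),
but O(n log n) is the tightest (smallest valid bound).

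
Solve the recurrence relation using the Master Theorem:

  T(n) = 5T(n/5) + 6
Θ(n)

Master Theorem: a = 5, b = 5, f(n) = 6.
Compute the critical exponent d = log₅(5) = 1.
Compare f(n) = Θ(1) against n^d:
  k = 0 < d = 1, so f(n) = O(n^(d-ε)) — Case 1.
  The recursion cost dominates: T(n) = Θ(n^d) = Θ(n).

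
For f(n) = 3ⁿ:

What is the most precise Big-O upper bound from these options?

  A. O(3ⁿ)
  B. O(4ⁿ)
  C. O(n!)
A

f(n) = 3ⁿ is O(3ⁿ).
All listed options are valid Big-O bounds (upper bounds),
but O(3ⁿ) is the tightest (smallest valid bound).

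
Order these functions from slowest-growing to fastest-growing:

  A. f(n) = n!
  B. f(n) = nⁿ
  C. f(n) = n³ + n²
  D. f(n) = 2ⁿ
C < D < A < B

Comparing growth rates:
C = n³ + n² is O(n³)
D = 2ⁿ is O(2ⁿ)
A = n! is O(n!)
B = nⁿ is O(nⁿ)

Therefore, the order from slowest to fastest is: C < D < A < B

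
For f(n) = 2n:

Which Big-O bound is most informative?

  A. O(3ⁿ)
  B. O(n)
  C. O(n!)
B

f(n) = 2n is O(n).
All listed options are valid Big-O bounds (upper bounds),
but O(n) is the tightest (smallest valid bound).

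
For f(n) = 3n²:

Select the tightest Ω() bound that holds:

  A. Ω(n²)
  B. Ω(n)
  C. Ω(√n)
A

f(n) = 3n² is Ω(n²).
All listed options are valid Big-Ω bounds (lower bounds),
but Ω(n²) is the tightest (largest valid bound).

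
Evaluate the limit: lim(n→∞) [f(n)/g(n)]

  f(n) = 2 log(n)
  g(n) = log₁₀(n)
log(100)

Since 2 log(n) and log₁₀(n) have the same growth rate (O(log n)),
the ratio converges to a constant: log(100).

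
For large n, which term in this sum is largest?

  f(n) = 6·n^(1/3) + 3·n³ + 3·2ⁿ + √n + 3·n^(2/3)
3·2ⁿ

Looking at each term:
  - 6·n^(1/3) is O(n^(1/3))
  - 3·n³ is O(n³)
  - 3·2ⁿ is O(2ⁿ)
  - √n is O(√n)
  - 3·n^(2/3) is O(n^(2/3))

The term 3·2ⁿ (O(2ⁿ)) grows fastest and dominates all others.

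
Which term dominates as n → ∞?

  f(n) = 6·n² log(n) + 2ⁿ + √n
2ⁿ

Looking at each term:
  - 6·n² log(n) is O(n² log n)
  - 2ⁿ is O(2ⁿ)
  - √n is O(√n)

The term 2ⁿ (O(2ⁿ)) grows fastest and dominates all others.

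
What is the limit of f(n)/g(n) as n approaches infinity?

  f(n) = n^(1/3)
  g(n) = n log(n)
0

Since n^(1/3) (O(n^(1/3))) grows slower than n log(n) (O(n log n)),
the ratio f(n)/g(n) → 0 as n → ∞.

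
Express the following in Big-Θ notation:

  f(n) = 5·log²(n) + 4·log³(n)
Θ(log³ n)

Order the terms by growth rate: 5·log²(n) ≺ 4·log³(n).
The fastest-growing term 4·log³(n) dominates as n → ∞; dropping its constant factor gives Θ(log³ n).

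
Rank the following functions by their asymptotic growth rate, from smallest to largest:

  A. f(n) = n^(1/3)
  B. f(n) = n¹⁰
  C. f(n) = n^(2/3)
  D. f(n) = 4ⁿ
A < C < B < D

Comparing growth rates:
A = n^(1/3) is O(n^(1/3))
C = n^(2/3) is O(n^(2/3))
B = n¹⁰ is O(n¹⁰)
D = 4ⁿ is O(4ⁿ)

Therefore, the order from slowest to fastest is: A < C < B < D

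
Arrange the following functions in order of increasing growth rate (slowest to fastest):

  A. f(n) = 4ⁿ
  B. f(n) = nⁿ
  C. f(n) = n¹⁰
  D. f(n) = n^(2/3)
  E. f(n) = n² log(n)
D < E < C < A < B

Comparing growth rates:
D = n^(2/3) is O(n^(2/3))
E = n² log(n) is O(n² log n)
C = n¹⁰ is O(n¹⁰)
A = 4ⁿ is O(4ⁿ)
B = nⁿ is O(nⁿ)

Therefore, the order from slowest to fastest is: D < E < C < A < B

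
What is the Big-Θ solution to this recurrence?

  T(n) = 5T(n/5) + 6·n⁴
Θ(n⁴)

Master Theorem: a = 5, b = 5, f(n) = 6·n⁴.
Compute the critical exponent d = log₅(5) = 1.
Compare f(n) = Θ(n⁴) against n^d:
  k = 4 > d = 1, so f(n) = Ω(n^(d+ε)) — Case 3.
  Regularity: a·(n/b)^4/n^4 = a/b^4 = 5/625 < 1 ✓.
  The top-level work dominates: T(n) = Θ(f(n)) = Θ(n⁴).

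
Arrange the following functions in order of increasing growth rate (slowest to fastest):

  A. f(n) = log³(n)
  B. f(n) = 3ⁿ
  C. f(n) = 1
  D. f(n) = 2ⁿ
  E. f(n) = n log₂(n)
C < A < E < D < B

Comparing growth rates:
C = 1 is O(1)
A = log³(n) is O(log³ n)
E = n log₂(n) is O(n log n)
D = 2ⁿ is O(2ⁿ)
B = 3ⁿ is O(3ⁿ)

Therefore, the order from slowest to fastest is: C < A < E < D < B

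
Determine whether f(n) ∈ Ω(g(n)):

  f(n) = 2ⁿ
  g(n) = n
True

f(n) = 2ⁿ is O(2ⁿ), and g(n) = n is O(n).
Since O(2ⁿ) grows at least as fast as O(n), f(n) = Ω(g(n)) is true.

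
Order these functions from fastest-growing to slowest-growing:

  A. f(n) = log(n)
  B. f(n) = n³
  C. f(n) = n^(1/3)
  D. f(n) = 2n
B > D > C > A

Comparing growth rates:
B = n³ is O(n³)
D = 2n is O(n)
C = n^(1/3) is O(n^(1/3))
A = log(n) is O(log n)

Therefore, the order from fastest to slowest is: B > D > C > A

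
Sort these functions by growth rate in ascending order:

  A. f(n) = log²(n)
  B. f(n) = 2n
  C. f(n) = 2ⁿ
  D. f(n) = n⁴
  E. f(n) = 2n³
A < B < E < D < C

Comparing growth rates:
A = log²(n) is O(log² n)
B = 2n is O(n)
E = 2n³ is O(n³)
D = n⁴ is O(n⁴)
C = 2ⁿ is O(2ⁿ)

Therefore, the order from slowest to fastest is: A < B < E < D < C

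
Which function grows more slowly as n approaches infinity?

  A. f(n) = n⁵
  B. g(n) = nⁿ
A

f(n) = n⁵ is O(n⁵), while g(n) = nⁿ is O(nⁿ).
Since O(n⁵) grows slower than O(nⁿ), f(n) is dominated.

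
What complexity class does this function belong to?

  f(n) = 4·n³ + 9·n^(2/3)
O(n³)

The dominant term in 4·n³ + 9·n^(2/3) is 4·n³, which is Θ(n³).
Lower-order terms (9·n^(2/3)) are asymptotically negligible.
Constants are absorbed, so the tightest bound is O(n³).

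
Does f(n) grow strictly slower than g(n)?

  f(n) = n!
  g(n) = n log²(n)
False

f(n) = n! is O(n!), and g(n) = n log²(n) is O(n log² n).
Since O(n!) grows faster than or equal to O(n log² n), f(n) = o(g(n)) is false.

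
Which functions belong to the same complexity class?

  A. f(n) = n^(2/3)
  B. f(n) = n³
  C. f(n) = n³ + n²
B and C

Examining each function:
  A. n^(2/3) is O(n^(2/3))
  B. n³ is O(n³)
  C. n³ + n² is O(n³)

Functions B and C both have the same complexity class.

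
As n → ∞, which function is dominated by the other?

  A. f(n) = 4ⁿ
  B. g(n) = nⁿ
A

f(n) = 4ⁿ is O(4ⁿ), while g(n) = nⁿ is O(nⁿ).
Since O(4ⁿ) grows slower than O(nⁿ), f(n) is dominated.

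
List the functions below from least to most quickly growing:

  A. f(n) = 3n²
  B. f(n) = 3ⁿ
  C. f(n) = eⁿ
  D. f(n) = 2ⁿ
A < D < C < B

Comparing growth rates:
A = 3n² is O(n²)
D = 2ⁿ is O(2ⁿ)
C = eⁿ is O(eⁿ)
B = 3ⁿ is O(3ⁿ)

Therefore, the order from slowest to fastest is: A < D < C < B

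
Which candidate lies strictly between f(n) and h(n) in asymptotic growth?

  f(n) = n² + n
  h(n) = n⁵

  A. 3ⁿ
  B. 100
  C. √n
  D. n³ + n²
D

We need g(n) with n² + n = o(g(n)) and g(n) = o(n⁵), i.e. O(n²) ≺ g ≺ O(n⁵).
Check each option:
  A. 3ⁿ — O(3ⁿ) does not grow strictly slower than h(n)
  B. 100 — O(1) does not grow strictly faster than f(n)
  C. √n — O(√n) does not grow strictly faster than f(n)
  D. n³ + n² — O(n³) is strictly between O(n²) and O(n⁵) ✓

Only option D (n³ + n²) lies strictly between.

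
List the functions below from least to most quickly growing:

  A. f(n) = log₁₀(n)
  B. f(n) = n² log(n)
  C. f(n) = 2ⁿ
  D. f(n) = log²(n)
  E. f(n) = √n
A < D < E < B < C

Comparing growth rates:
A = log₁₀(n) is O(log n)
D = log²(n) is O(log² n)
E = √n is O(√n)
B = n² log(n) is O(n² log n)
C = 2ⁿ is O(2ⁿ)

Therefore, the order from slowest to fastest is: A < D < E < B < C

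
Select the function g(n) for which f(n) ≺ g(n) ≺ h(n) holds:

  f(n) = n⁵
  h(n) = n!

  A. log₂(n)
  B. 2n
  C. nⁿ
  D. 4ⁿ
D

We need g(n) with n⁵ = o(g(n)) and g(n) = o(n!), i.e. O(n⁵) ≺ g ≺ O(n!).
Check each option:
  A. log₂(n) — O(log n) does not grow strictly faster than f(n)
  B. 2n — O(n) does not grow strictly faster than f(n)
  C. nⁿ — O(nⁿ) does not grow strictly slower than h(n)
  D. 4ⁿ — O(4ⁿ) is strictly between O(n⁵) and O(n!) ✓

Only option D (4ⁿ) lies strictly between.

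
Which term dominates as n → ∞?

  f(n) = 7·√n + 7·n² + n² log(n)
n² log(n)

Looking at each term:
  - 7·√n is O(√n)
  - 7·n² is O(n²)
  - n² log(n) is O(n² log n)

The term n² log(n) (O(n² log n)) grows fastest and dominates all others.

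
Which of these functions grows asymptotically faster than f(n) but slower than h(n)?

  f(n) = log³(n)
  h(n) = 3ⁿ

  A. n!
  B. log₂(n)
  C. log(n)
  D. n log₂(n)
D

We need g(n) with log³(n) = o(g(n)) and g(n) = o(3ⁿ), i.e. O(log³ n) ≺ g ≺ O(3ⁿ).
Check each option:
  A. n! — O(n!) does not grow strictly slower than h(n)
  B. log₂(n) — O(log n) does not grow strictly faster than f(n)
  C. log(n) — O(log n) does not grow strictly faster than f(n)
  D. n log₂(n) — O(n log n) is strictly between O(log³ n) and O(3ⁿ) ✓

Only option D (n log₂(n)) lies strictly between.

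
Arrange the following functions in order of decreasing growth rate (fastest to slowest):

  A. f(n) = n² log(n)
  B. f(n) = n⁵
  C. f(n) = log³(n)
B > A > C

Comparing growth rates:
B = n⁵ is O(n⁵)
A = n² log(n) is O(n² log n)
C = log³(n) is O(log³ n)

Therefore, the order from fastest to slowest is: B > A > C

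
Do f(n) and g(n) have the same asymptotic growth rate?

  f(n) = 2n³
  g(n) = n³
True

f(n) = 2n³ and g(n) = n³ are both O(n³).
Since they have the same asymptotic growth rate, f(n) = Θ(g(n)) is true.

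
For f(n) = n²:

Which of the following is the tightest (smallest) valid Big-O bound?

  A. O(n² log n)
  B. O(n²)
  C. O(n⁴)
B

f(n) = n² is O(n²).
All listed options are valid Big-O bounds (upper bounds),
but O(n²) is the tightest (smallest valid bound).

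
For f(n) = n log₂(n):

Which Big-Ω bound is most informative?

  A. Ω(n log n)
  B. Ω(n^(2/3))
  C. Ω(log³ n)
A

f(n) = n log₂(n) is Ω(n log n).
All listed options are valid Big-Ω bounds (lower bounds),
but Ω(n log n) is the tightest (largest valid bound).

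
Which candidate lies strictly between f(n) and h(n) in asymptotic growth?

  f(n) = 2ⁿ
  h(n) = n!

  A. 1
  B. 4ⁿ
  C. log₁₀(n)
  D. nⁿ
B

We need g(n) with 2ⁿ = o(g(n)) and g(n) = o(n!), i.e. O(2ⁿ) ≺ g ≺ O(n!).
Check each option:
  A. 1 — O(1) does not grow strictly faster than f(n)
  B. 4ⁿ — O(4ⁿ) is strictly between O(2ⁿ) and O(n!) ✓
  C. log₁₀(n) — O(log n) does not grow strictly faster than f(n)
  D. nⁿ — O(nⁿ) does not grow strictly slower than h(n)

Only option B (4ⁿ) lies strictly between.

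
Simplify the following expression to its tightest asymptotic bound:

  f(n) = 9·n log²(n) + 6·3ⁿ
Θ(3ⁿ)

Order the terms by growth rate: 9·n log²(n) ≺ 6·3ⁿ.
The fastest-growing term 6·3ⁿ dominates as n → ∞; dropping its constant factor gives Θ(3ⁿ).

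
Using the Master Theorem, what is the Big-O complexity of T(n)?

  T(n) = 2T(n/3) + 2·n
Θ(n)

Master Theorem: a = 2, b = 3, f(n) = 2·n.
Compute the critical exponent d = log₃(2) = 0.631.
Compare f(n) = Θ(n) against n^d:
  k = 1 > d = 0.631, so f(n) = Ω(n^(d+ε)) — Case 3.
  Regularity: a·(n/b)^1/n^1 = a/b^1 = 2/3 < 1 ✓.
  The top-level work dominates: T(n) = Θ(f(n)) = Θ(n).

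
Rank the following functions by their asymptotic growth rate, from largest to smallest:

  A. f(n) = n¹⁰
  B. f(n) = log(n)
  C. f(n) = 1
A > B > C

Comparing growth rates:
A = n¹⁰ is O(n¹⁰)
B = log(n) is O(log n)
C = 1 is O(1)

Therefore, the order from fastest to slowest is: A > B > C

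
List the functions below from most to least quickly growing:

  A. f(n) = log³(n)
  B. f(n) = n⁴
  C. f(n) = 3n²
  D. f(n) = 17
B > C > A > D

Comparing growth rates:
B = n⁴ is O(n⁴)
C = 3n² is O(n²)
A = log³(n) is O(log³ n)
D = 17 is O(1)

Therefore, the order from fastest to slowest is: B > C > A > D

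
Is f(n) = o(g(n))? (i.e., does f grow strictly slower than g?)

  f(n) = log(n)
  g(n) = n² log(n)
True

f(n) = log(n) is O(log n), and g(n) = n² log(n) is O(n² log n).
Since O(log n) grows strictly slower than O(n² log n), f(n) = o(g(n)) is true.
This means lim(n→∞) f(n)/g(n) = 0.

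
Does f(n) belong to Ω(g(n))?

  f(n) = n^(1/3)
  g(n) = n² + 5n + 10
False

f(n) = n^(1/3) is O(n^(1/3)), and g(n) = n² + 5n + 10 is O(n²).
Since O(n^(1/3)) grows slower than O(n²), f(n) = Ω(g(n)) is false.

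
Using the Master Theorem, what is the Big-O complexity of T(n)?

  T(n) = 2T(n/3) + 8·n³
Θ(n³)

Master Theorem: a = 2, b = 3, f(n) = 8·n³.
Compute the critical exponent d = log₃(2) = 0.631.
Compare f(n) = Θ(n³) against n^d:
  k = 3 > d = 0.631, so f(n) = Ω(n^(d+ε)) — Case 3.
  Regularity: a·(n/b)^3/n^3 = a/b^3 = 2/27 < 1 ✓.
  The top-level work dominates: T(n) = Θ(f(n)) = Θ(n³).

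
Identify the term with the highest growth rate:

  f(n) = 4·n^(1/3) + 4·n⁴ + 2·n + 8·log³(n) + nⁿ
nⁿ

Looking at each term:
  - 4·n^(1/3) is O(n^(1/3))
  - 4·n⁴ is O(n⁴)
  - 2·n is O(n)
  - 8·log³(n) is O(log³ n)
  - nⁿ is O(nⁿ)

The term nⁿ (O(nⁿ)) grows fastest and dominates all others.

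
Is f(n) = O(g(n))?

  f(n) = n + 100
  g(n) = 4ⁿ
True

f(n) = n + 100 is O(n), and g(n) = 4ⁿ is O(4ⁿ).
Since O(n) ⊆ O(4ⁿ) (f grows no faster than g), f(n) = O(g(n)) is true.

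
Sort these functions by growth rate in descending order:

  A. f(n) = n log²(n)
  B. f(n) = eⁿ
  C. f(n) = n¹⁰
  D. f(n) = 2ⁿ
B > D > C > A

Comparing growth rates:
B = eⁿ is O(eⁿ)
D = 2ⁿ is O(2ⁿ)
C = n¹⁰ is O(n¹⁰)
A = n log²(n) is O(n log² n)

Therefore, the order from fastest to slowest is: B > D > C > A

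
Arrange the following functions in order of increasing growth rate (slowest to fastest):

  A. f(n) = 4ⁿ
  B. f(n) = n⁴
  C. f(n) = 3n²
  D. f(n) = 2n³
C < D < B < A

Comparing growth rates:
C = 3n² is O(n²)
D = 2n³ is O(n³)
B = n⁴ is O(n⁴)
A = 4ⁿ is O(4ⁿ)

Therefore, the order from slowest to fastest is: C < D < B < A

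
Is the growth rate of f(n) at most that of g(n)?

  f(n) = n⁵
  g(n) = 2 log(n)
False

f(n) = n⁵ is O(n⁵), and g(n) = 2 log(n) is O(log n).
Since O(n⁵) grows faster than O(log n), f(n) = O(g(n)) is false.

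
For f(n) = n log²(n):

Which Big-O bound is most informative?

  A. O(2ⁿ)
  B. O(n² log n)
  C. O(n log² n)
C

f(n) = n log²(n) is O(n log² n).
All listed options are valid Big-O bounds (upper bounds),
but O(n log² n) is the tightest (smallest valid bound).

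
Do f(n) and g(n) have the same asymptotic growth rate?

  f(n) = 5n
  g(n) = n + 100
True

f(n) = 5n and g(n) = n + 100 are both O(n).
Since they have the same asymptotic growth rate, f(n) = Θ(g(n)) is true.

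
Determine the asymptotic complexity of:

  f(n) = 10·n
O(n)

The dominant term in 10·n is 10·n, which is Θ(n).
Constants are absorbed, so the tightest bound is O(n).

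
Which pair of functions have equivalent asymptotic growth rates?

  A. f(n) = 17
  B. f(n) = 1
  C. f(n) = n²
A and B

Examining each function:
  A. 17 is O(1)
  B. 1 is O(1)
  C. n² is O(n²)

Functions A and B both have the same complexity class.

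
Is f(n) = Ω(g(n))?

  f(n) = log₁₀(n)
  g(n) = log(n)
True

f(n) = log₁₀(n) and g(n) = log(n) are both O(log n).
Big-Ω permits equal growth rates (f ≥ c·g for some c > 0), so f(n) = Ω(g(n)) is true.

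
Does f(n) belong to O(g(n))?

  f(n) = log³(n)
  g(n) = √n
True

f(n) = log³(n) is O(log³ n), and g(n) = √n is O(√n).
Since O(log³ n) ⊆ O(√n) (f grows no faster than g), f(n) = O(g(n)) is true.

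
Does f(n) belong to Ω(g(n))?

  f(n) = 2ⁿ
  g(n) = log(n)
True

f(n) = 2ⁿ is O(2ⁿ), and g(n) = log(n) is O(log n).
Since O(2ⁿ) grows at least as fast as O(log n), f(n) = Ω(g(n)) is true.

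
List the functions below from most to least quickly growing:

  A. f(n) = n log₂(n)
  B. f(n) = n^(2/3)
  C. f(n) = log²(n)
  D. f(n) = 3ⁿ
D > A > B > C

Comparing growth rates:
D = 3ⁿ is O(3ⁿ)
A = n log₂(n) is O(n log n)
B = n^(2/3) is O(n^(2/3))
C = log²(n) is O(log² n)

Therefore, the order from fastest to slowest is: D > A > B > C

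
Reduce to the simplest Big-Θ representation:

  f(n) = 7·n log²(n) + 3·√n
Θ(n log² n)

Order the terms by growth rate: 3·√n ≺ 7·n log²(n).
The fastest-growing term 7·n log²(n) dominates as n → ∞; dropping its constant factor gives Θ(n log² n).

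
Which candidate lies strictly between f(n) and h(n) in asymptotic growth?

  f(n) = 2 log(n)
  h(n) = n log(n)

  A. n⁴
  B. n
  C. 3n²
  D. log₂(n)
B

We need g(n) with 2 log(n) = o(g(n)) and g(n) = o(n log(n)), i.e. O(log n) ≺ g ≺ O(n log n).
Check each option:
  A. n⁴ — O(n⁴) does not grow strictly slower than h(n)
  B. n — O(n) is strictly between O(log n) and O(n log n) ✓
  C. 3n² — O(n²) does not grow strictly slower than h(n)
  D. log₂(n) — O(log n) does not grow strictly faster than f(n)

Only option B (n) lies strictly between.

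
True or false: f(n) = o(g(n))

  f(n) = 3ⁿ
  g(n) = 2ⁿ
False

f(n) = 3ⁿ is O(3ⁿ), and g(n) = 2ⁿ is O(2ⁿ).
Since O(3ⁿ) grows faster than or equal to O(2ⁿ), f(n) = o(g(n)) is false.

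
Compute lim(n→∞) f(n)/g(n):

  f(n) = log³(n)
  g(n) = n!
0

Since log³(n) (O(log³ n)) grows slower than n! (O(n!)),
the ratio f(n)/g(n) → 0 as n → ∞.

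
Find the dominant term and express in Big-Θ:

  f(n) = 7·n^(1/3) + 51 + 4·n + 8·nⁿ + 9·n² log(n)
Θ(nⁿ)

Order the terms by growth rate: 51 ≺ 7·n^(1/3) ≺ 4·n ≺ 9·n² log(n) ≺ 8·nⁿ.
The fastest-growing term 8·nⁿ dominates as n → ∞; dropping its constant factor gives Θ(nⁿ).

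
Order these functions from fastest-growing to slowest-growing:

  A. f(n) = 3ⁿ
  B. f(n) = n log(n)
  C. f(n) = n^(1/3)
A > B > C

Comparing growth rates:
A = 3ⁿ is O(3ⁿ)
B = n log(n) is O(n log n)
C = n^(1/3) is O(n^(1/3))

Therefore, the order from fastest to slowest is: A > B > C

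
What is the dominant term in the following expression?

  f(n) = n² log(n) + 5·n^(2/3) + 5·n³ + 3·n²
5·n³

Looking at each term:
  - n² log(n) is O(n² log n)
  - 5·n^(2/3) is O(n^(2/3))
  - 5·n³ is O(n³)
  - 3·n² is O(n²)

The term 5·n³ (O(n³)) grows fastest and dominates all others.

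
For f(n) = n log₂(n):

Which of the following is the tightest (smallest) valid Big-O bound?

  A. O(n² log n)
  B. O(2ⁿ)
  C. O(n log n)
C

f(n) = n log₂(n) is O(n log n).
All listed options are valid Big-O bounds (upper bounds),
but O(n log n) is the tightest (smallest valid bound).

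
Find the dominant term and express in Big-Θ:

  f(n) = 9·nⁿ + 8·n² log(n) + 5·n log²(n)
Θ(nⁿ)

Order the terms by growth rate: 5·n log²(n) ≺ 8·n² log(n) ≺ 9·nⁿ.
The fastest-growing term 9·nⁿ dominates as n → ∞; dropping its constant factor gives Θ(nⁿ).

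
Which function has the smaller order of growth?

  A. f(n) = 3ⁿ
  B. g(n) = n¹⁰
B

f(n) = 3ⁿ is O(3ⁿ), while g(n) = n¹⁰ is O(n¹⁰).
Since O(n¹⁰) grows slower than O(3ⁿ), g(n) is dominated.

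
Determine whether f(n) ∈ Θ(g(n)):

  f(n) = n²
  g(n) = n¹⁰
False

f(n) = n² is O(n²), and g(n) = n¹⁰ is O(n¹⁰).
Since they have different growth rates, f(n) = Θ(g(n)) is false.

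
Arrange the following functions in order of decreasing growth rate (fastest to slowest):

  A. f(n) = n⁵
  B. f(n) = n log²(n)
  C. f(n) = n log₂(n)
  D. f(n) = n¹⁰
D > A > B > C

Comparing growth rates:
D = n¹⁰ is O(n¹⁰)
A = n⁵ is O(n⁵)
B = n log²(n) is O(n log² n)
C = n log₂(n) is O(n log n)

Therefore, the order from fastest to slowest is: D > A > B > C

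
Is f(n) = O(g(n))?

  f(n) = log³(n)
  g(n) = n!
True

f(n) = log³(n) is O(log³ n), and g(n) = n! is O(n!).
Since O(log³ n) ⊆ O(n!) (f grows no faster than g), f(n) = O(g(n)) is true.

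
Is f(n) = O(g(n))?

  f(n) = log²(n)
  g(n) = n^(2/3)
True

f(n) = log²(n) is O(log² n), and g(n) = n^(2/3) is O(n^(2/3)).
Since O(log² n) ⊆ O(n^(2/3)) (f grows no faster than g), f(n) = O(g(n)) is true.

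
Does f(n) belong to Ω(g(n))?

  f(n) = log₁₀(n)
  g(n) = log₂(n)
True

f(n) = log₁₀(n) and g(n) = log₂(n) are both O(log n).
Big-Ω permits equal growth rates (f ≥ c·g for some c > 0), so f(n) = Ω(g(n)) is true.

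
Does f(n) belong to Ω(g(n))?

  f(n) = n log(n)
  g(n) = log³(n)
True

f(n) = n log(n) is O(n log n), and g(n) = log³(n) is O(log³ n).
Since O(n log n) grows at least as fast as O(log³ n), f(n) = Ω(g(n)) is true.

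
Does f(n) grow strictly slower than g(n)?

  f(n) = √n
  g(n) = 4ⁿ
True

f(n) = √n is O(√n), and g(n) = 4ⁿ is O(4ⁿ).
Since O(√n) grows strictly slower than O(4ⁿ), f(n) = o(g(n)) is true.
This means lim(n→∞) f(n)/g(n) = 0.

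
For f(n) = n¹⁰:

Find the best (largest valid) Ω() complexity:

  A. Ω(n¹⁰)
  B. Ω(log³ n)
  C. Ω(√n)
A

f(n) = n¹⁰ is Ω(n¹⁰).
All listed options are valid Big-Ω bounds (lower bounds),
but Ω(n¹⁰) is the tightest (largest valid bound).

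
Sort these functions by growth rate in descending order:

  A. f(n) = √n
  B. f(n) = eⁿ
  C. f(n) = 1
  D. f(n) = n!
D > B > A > C

Comparing growth rates:
D = n! is O(n!)
B = eⁿ is O(eⁿ)
A = √n is O(√n)
C = 1 is O(1)

Therefore, the order from fastest to slowest is: D > B > A > C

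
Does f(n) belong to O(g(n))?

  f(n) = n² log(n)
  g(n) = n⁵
True

f(n) = n² log(n) is O(n² log n), and g(n) = n⁵ is O(n⁵).
Since O(n² log n) ⊆ O(n⁵) (f grows no faster than g), f(n) = O(g(n)) is true.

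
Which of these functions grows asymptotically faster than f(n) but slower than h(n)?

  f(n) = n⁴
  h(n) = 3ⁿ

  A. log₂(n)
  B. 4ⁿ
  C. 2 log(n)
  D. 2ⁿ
D

We need g(n) with n⁴ = o(g(n)) and g(n) = o(3ⁿ), i.e. O(n⁴) ≺ g ≺ O(3ⁿ).
Check each option:
  A. log₂(n) — O(log n) does not grow strictly faster than f(n)
  B. 4ⁿ — O(4ⁿ) does not grow strictly slower than h(n)
  C. 2 log(n) — O(log n) does not grow strictly faster than f(n)
  D. 2ⁿ — O(2ⁿ) is strictly between O(n⁴) and O(3ⁿ) ✓

Only option D (2ⁿ) lies strictly between.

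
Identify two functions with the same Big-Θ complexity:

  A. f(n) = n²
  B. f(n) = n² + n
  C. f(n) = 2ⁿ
A and B

Examining each function:
  A. n² is O(n²)
  B. n² + n is O(n²)
  C. 2ⁿ is O(2ⁿ)

Functions A and B both have the same complexity class.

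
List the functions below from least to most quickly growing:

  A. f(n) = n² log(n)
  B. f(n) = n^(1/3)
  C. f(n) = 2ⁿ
B < A < C

Comparing growth rates:
B = n^(1/3) is O(n^(1/3))
A = n² log(n) is O(n² log n)
C = 2ⁿ is O(2ⁿ)

Therefore, the order from slowest to fastest is: B < A < C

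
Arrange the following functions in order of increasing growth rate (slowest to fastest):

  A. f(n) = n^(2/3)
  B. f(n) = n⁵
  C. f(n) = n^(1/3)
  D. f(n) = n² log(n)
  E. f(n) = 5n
C < A < E < D < B

Comparing growth rates:
C = n^(1/3) is O(n^(1/3))
A = n^(2/3) is O(n^(2/3))
E = 5n is O(n)
D = n² log(n) is O(n² log n)
B = n⁵ is O(n⁵)

Therefore, the order from slowest to fastest is: C < A < E < D < B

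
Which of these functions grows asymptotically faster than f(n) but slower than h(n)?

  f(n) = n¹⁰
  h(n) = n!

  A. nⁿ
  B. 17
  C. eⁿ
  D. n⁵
C

We need g(n) with n¹⁰ = o(g(n)) and g(n) = o(n!), i.e. O(n¹⁰) ≺ g ≺ O(n!).
Check each option:
  A. nⁿ — O(nⁿ) does not grow strictly slower than h(n)
  B. 17 — O(1) does not grow strictly faster than f(n)
  C. eⁿ — O(eⁿ) is strictly between O(n¹⁰) and O(n!) ✓
  D. n⁵ — O(n⁵) does not grow strictly faster than f(n)

Only option C (eⁿ) lies strictly between.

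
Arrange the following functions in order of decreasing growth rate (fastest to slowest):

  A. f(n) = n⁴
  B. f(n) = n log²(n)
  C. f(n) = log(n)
A > B > C

Comparing growth rates:
A = n⁴ is O(n⁴)
B = n log²(n) is O(n log² n)
C = log(n) is O(log n)

Therefore, the order from fastest to slowest is: A > B > C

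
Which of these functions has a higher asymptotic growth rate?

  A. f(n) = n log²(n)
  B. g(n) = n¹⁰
B

f(n) = n log²(n) is O(n log² n), while g(n) = n¹⁰ is O(n¹⁰).
Since O(n¹⁰) grows faster than O(n log² n), g(n) dominates.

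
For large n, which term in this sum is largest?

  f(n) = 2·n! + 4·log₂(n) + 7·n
2·n!

Looking at each term:
  - 2·n! is O(n!)
  - 4·log₂(n) is O(log n)
  - 7·n is O(n)

The term 2·n! (O(n!)) grows fastest and dominates all others.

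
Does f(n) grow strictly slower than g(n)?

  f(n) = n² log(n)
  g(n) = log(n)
False

f(n) = n² log(n) is O(n² log n), and g(n) = log(n) is O(log n).
Since O(n² log n) grows faster than or equal to O(log n), f(n) = o(g(n)) is false.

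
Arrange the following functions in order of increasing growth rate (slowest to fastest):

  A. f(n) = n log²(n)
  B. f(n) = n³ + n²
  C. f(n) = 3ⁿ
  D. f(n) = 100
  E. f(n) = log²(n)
D < E < A < B < C

Comparing growth rates:
D = 100 is O(1)
E = log²(n) is O(log² n)
A = n log²(n) is O(n log² n)
B = n³ + n² is O(n³)
C = 3ⁿ is O(3ⁿ)

Therefore, the order from slowest to fastest is: D < E < A < B < C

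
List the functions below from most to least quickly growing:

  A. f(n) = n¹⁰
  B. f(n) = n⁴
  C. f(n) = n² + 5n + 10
A > B > C

Comparing growth rates:
A = n¹⁰ is O(n¹⁰)
B = n⁴ is O(n⁴)
C = n² + 5n + 10 is O(n²)

Therefore, the order from fastest to slowest is: A > B > C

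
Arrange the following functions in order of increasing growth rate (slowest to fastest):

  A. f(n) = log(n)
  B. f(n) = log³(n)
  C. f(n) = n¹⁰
A < B < C

Comparing growth rates:
A = log(n) is O(log n)
B = log³(n) is O(log³ n)
C = n¹⁰ is O(n¹⁰)

Therefore, the order from slowest to fastest is: A < B < C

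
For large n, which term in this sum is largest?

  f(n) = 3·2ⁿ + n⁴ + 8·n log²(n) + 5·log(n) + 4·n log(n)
3·2ⁿ

Looking at each term:
  - 3·2ⁿ is O(2ⁿ)
  - n⁴ is O(n⁴)
  - 8·n log²(n) is O(n log² n)
  - 5·log(n) is O(log n)
  - 4·n log(n) is O(n log n)

The term 3·2ⁿ (O(2ⁿ)) grows fastest and dominates all others.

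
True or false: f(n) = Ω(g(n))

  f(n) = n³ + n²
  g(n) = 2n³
True

f(n) = n³ + n² and g(n) = 2n³ are both O(n³).
Big-Ω permits equal growth rates (f ≥ c·g for some c > 0), so f(n) = Ω(g(n)) is true.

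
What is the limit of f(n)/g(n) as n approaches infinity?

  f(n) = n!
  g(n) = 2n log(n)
∞

Since n! (O(n!)) grows faster than 2n log(n) (O(n log n)),
the ratio f(n)/g(n) → ∞ as n → ∞.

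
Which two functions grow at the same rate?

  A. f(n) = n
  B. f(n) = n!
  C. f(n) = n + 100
A and C

Examining each function:
  A. n is O(n)
  B. n! is O(n!)
  C. n + 100 is O(n)

Functions A and C both have the same complexity class.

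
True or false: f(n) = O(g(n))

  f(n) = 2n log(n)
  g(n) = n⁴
True

f(n) = 2n log(n) is O(n log n), and g(n) = n⁴ is O(n⁴).
Since O(n log n) ⊆ O(n⁴) (f grows no faster than g), f(n) = O(g(n)) is true.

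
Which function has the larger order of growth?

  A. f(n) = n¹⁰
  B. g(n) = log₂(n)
A

f(n) = n¹⁰ is O(n¹⁰), while g(n) = log₂(n) is O(log n).
Since O(n¹⁰) grows faster than O(log n), f(n) dominates.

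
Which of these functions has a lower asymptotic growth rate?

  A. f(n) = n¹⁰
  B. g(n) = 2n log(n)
B

f(n) = n¹⁰ is O(n¹⁰), while g(n) = 2n log(n) is O(n log n).
Since O(n log n) grows slower than O(n¹⁰), g(n) is dominated.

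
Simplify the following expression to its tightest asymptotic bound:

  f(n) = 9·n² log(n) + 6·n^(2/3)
Θ(n² log n)

Order the terms by growth rate: 6·n^(2/3) ≺ 9·n² log(n).
The fastest-growing term 9·n² log(n) dominates as n → ∞; dropping its constant factor gives Θ(n² log n).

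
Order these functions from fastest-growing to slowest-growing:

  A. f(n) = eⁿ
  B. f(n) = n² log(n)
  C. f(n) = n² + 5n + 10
A > B > C

Comparing growth rates:
A = eⁿ is O(eⁿ)
B = n² log(n) is O(n² log n)
C = n² + 5n + 10 is O(n²)

Therefore, the order from fastest to slowest is: A > B > C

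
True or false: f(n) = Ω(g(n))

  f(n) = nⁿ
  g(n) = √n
True

f(n) = nⁿ is O(nⁿ), and g(n) = √n is O(√n).
Since O(nⁿ) grows at least as fast as O(√n), f(n) = Ω(g(n)) is true.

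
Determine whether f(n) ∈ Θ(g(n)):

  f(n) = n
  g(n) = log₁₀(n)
False

f(n) = n is O(n), and g(n) = log₁₀(n) is O(log n).
Since they have different growth rates, f(n) = Θ(g(n)) is false.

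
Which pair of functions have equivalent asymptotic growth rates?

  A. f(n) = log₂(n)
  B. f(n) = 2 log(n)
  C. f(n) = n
A and B

Examining each function:
  A. log₂(n) is O(log n)
  B. 2 log(n) is O(log n)
  C. n is O(n)

Functions A and B both have the same complexity class.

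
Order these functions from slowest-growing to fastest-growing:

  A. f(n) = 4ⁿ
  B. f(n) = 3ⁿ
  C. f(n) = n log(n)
C < B < A

Comparing growth rates:
C = n log(n) is O(n log n)
B = 3ⁿ is O(3ⁿ)
A = 4ⁿ is O(4ⁿ)

Therefore, the order from slowest to fastest is: C < B < A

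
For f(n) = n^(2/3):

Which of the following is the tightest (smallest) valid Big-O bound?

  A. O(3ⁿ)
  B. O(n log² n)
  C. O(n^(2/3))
C

f(n) = n^(2/3) is O(n^(2/3)).
All listed options are valid Big-O bounds (upper bounds),
but O(n^(2/3)) is the tightest (smallest valid bound).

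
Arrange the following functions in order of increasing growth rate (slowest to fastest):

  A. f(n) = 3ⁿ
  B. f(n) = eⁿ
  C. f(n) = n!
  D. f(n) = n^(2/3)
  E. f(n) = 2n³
D < E < B < A < C

Comparing growth rates:
D = n^(2/3) is O(n^(2/3))
E = 2n³ is O(n³)
B = eⁿ is O(eⁿ)
A = 3ⁿ is O(3ⁿ)
C = n! is O(n!)

Therefore, the order from slowest to fastest is: D < E < B < A < C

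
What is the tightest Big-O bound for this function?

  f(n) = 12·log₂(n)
O(log n)

The dominant term in 12·log₂(n) is 12·log₂(n), which is Θ(log n).
Constants are absorbed, so the tightest bound is O(log n).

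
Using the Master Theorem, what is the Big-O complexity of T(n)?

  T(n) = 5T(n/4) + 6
Θ(n^log₄(5))

Master Theorem: a = 5, b = 4, f(n) = 6.
Compute the critical exponent d = log₄(5) = 1.161.
Compare f(n) = Θ(1) against n^d:
  k = 0 < d = 1.161, so f(n) = O(n^(d-ε)) — Case 1.
  The recursion cost dominates: T(n) = Θ(n^d) = Θ(n^log₄(5)).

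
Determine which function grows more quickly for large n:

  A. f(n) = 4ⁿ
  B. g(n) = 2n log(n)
A

f(n) = 4ⁿ is O(4ⁿ), while g(n) = 2n log(n) is O(n log n).
Since O(4ⁿ) grows faster than O(n log n), f(n) dominates.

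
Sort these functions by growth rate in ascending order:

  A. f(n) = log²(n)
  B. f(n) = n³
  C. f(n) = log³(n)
A < C < B

Comparing growth rates:
A = log²(n) is O(log² n)
C = log³(n) is O(log³ n)
B = n³ is O(n³)

Therefore, the order from slowest to fastest is: A < C < B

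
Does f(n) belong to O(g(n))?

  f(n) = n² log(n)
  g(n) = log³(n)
False

f(n) = n² log(n) is O(n² log n), and g(n) = log³(n) is O(log³ n).
Since O(n² log n) grows faster than O(log³ n), f(n) = O(g(n)) is false.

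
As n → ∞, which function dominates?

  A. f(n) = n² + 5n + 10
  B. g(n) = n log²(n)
A

f(n) = n² + 5n + 10 is O(n²), while g(n) = n log²(n) is O(n log² n).
Since O(n²) grows faster than O(n log² n), f(n) dominates.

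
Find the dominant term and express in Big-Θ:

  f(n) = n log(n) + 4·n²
Θ(n²)

Order the terms by growth rate: n log(n) ≺ 4·n².
The fastest-growing term 4·n² dominates as n → ∞; dropping its constant factor gives Θ(n²).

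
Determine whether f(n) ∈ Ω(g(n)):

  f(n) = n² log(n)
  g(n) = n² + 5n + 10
True

f(n) = n² log(n) is O(n² log n), and g(n) = n² + 5n + 10 is O(n²).
Since O(n² log n) grows at least as fast as O(n²), f(n) = Ω(g(n)) is true.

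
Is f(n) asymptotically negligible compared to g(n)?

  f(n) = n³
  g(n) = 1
False

f(n) = n³ is O(n³), and g(n) = 1 is O(1).
Since O(n³) grows faster than or equal to O(1), f(n) = o(g(n)) is false.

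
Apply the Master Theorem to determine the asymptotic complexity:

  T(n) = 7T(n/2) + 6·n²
Θ(n^log₂(7))

Master Theorem: a = 7, b = 2, f(n) = 6·n².
Compute the critical exponent d = log₂(7) = 2.807.
Compare f(n) = Θ(n²) against n^d:
  k = 2 < d = 2.807, so f(n) = O(n^(d-ε)) — Case 1.
  The recursion cost dominates: T(n) = Θ(n^d) = Θ(n^log₂(7)).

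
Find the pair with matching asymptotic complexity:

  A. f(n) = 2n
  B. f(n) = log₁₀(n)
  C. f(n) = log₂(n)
B and C

Examining each function:
  A. 2n is O(n)
  B. log₁₀(n) is O(log n)
  C. log₂(n) is O(log n)

Functions B and C both have the same complexity class.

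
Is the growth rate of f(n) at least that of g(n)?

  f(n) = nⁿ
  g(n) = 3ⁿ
True

f(n) = nⁿ is O(nⁿ), and g(n) = 3ⁿ is O(3ⁿ).
Since O(nⁿ) grows at least as fast as O(3ⁿ), f(n) = Ω(g(n)) is true.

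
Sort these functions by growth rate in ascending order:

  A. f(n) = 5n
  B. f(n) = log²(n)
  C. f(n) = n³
B < A < C

Comparing growth rates:
B = log²(n) is O(log² n)
A = 5n is O(n)
C = n³ is O(n³)

Therefore, the order from slowest to fastest is: B < A < C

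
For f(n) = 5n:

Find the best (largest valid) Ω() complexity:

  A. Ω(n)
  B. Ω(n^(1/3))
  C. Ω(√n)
A

f(n) = 5n is Ω(n).
All listed options are valid Big-Ω bounds (lower bounds),
but Ω(n) is the tightest (largest valid bound).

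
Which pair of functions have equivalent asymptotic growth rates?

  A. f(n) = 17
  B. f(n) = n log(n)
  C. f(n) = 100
A and C

Examining each function:
  A. 17 is O(1)
  B. n log(n) is O(n log n)
  C. 100 is O(1)

Functions A and C both have the same complexity class.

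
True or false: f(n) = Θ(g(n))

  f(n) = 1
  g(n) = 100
True

f(n) = 1 and g(n) = 100 are both O(1).
Since they have the same asymptotic growth rate, f(n) = Θ(g(n)) is true.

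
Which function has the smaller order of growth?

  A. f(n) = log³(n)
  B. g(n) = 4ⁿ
A

f(n) = log³(n) is O(log³ n), while g(n) = 4ⁿ is O(4ⁿ).
Since O(log³ n) grows slower than O(4ⁿ), f(n) is dominated.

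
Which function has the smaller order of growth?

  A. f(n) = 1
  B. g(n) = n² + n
A

f(n) = 1 is O(1), while g(n) = n² + n is O(n²).
Since O(1) grows slower than O(n²), f(n) is dominated.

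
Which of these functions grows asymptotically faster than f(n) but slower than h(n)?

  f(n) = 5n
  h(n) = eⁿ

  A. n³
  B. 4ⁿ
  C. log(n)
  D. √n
A

We need g(n) with 5n = o(g(n)) and g(n) = o(eⁿ), i.e. O(n) ≺ g ≺ O(eⁿ).
Check each option:
  A. n³ — O(n³) is strictly between O(n) and O(eⁿ) ✓
  B. 4ⁿ — O(4ⁿ) does not grow strictly slower than h(n)
  C. log(n) — O(log n) does not grow strictly faster than f(n)
  D. √n — O(√n) does not grow strictly faster than f(n)

Only option A (n³) lies strictly between.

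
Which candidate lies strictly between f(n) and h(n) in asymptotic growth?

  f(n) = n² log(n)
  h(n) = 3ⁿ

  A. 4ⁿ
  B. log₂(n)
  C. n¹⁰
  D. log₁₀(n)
C

We need g(n) with n² log(n) = o(g(n)) and g(n) = o(3ⁿ), i.e. O(n² log n) ≺ g ≺ O(3ⁿ).
Check each option:
  A. 4ⁿ — O(4ⁿ) does not grow strictly slower than h(n)
  B. log₂(n) — O(log n) does not grow strictly faster than f(n)
  C. n¹⁰ — O(n¹⁰) is strictly between O(n² log n) and O(3ⁿ) ✓
  D. log₁₀(n) — O(log n) does not grow strictly faster than f(n)

Only option C (n¹⁰) lies strictly between.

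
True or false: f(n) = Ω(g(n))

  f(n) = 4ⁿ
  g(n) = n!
False

f(n) = 4ⁿ is O(4ⁿ), and g(n) = n! is O(n!).
Since O(4ⁿ) grows slower than O(n!), f(n) = Ω(g(n)) is false.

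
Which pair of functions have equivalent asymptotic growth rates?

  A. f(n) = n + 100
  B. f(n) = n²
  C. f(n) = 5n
A and C

Examining each function:
  A. n + 100 is O(n)
  B. n² is O(n²)
  C. 5n is O(n)

Functions A and C both have the same complexity class.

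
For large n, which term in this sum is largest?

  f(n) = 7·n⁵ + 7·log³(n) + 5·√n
7·n⁵

Looking at each term:
  - 7·n⁵ is O(n⁵)
  - 7·log³(n) is O(log³ n)
  - 5·√n is O(√n)

The term 7·n⁵ (O(n⁵)) grows fastest and dominates all others.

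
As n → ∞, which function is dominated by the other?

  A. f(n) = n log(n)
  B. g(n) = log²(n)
B

f(n) = n log(n) is O(n log n), while g(n) = log²(n) is O(log² n).
Since O(log² n) grows slower than O(n log n), g(n) is dominated.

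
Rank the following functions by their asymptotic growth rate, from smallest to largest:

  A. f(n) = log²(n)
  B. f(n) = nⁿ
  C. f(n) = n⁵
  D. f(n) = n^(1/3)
A < D < C < B

Comparing growth rates:
A = log²(n) is O(log² n)
D = n^(1/3) is O(n^(1/3))
C = n⁵ is O(n⁵)
B = nⁿ is O(nⁿ)

Therefore, the order from slowest to fastest is: A < D < C < B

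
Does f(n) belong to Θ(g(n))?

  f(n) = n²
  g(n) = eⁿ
False

f(n) = n² is O(n²), and g(n) = eⁿ is O(eⁿ).
Since they have different growth rates, f(n) = Θ(g(n)) is false.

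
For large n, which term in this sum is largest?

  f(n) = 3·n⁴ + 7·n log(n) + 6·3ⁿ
6·3ⁿ

Looking at each term:
  - 3·n⁴ is O(n⁴)
  - 7·n log(n) is O(n log n)
  - 6·3ⁿ is O(3ⁿ)

The term 6·3ⁿ (O(3ⁿ)) grows fastest and dominates all others.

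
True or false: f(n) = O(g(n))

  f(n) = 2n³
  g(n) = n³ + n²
True

f(n) = 2n³ and g(n) = n³ + n² are both O(n³).
Big-O permits equal growth rates (f ≤ c·g for some c), so f(n) = O(g(n)) is true.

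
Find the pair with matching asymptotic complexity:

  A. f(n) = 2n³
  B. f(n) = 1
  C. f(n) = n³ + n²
A and C

Examining each function:
  A. 2n³ is O(n³)
  B. 1 is O(1)
  C. n³ + n² is O(n³)

Functions A and C both have the same complexity class.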